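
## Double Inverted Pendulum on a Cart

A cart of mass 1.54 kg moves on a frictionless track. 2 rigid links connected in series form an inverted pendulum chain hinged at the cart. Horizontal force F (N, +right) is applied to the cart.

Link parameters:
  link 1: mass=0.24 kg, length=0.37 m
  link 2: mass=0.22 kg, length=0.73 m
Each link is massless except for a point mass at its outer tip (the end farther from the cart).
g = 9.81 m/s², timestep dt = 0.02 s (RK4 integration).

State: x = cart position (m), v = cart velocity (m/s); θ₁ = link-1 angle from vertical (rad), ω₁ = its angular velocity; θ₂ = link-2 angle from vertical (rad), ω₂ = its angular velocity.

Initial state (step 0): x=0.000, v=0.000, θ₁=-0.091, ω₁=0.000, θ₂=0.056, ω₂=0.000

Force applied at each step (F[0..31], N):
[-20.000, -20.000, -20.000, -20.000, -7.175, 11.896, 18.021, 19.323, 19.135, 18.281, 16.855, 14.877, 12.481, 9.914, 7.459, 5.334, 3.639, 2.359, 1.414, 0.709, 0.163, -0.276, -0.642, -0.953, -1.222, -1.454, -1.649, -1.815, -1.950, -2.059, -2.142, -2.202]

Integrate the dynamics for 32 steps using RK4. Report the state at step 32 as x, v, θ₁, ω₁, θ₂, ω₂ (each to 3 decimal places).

apply F[0]=-20.000 → step 1: x=-0.003, v=-0.254, θ₁=-0.085, ω₁=0.561, θ₂=0.057, ω₂=0.081
apply F[1]=-20.000 → step 2: x=-0.010, v=-0.509, θ₁=-0.068, ω₁=1.138, θ₂=0.059, ω₂=0.154
apply F[2]=-20.000 → step 3: x=-0.023, v=-0.766, θ₁=-0.040, ω₁=1.747, θ₂=0.063, ω₂=0.213
apply F[3]=-20.000 → step 4: x=-0.041, v=-1.024, θ₁=0.002, ω₁=2.400, θ₂=0.068, ω₂=0.251
apply F[4]=-7.175 → step 5: x=-0.062, v=-1.119, θ₁=0.052, ω₁=2.653, θ₂=0.073, ω₂=0.267
apply F[5]=+11.896 → step 6: x=-0.083, v=-0.968, θ₁=0.101, ω₁=2.289, θ₂=0.078, ω₂=0.266
apply F[6]=+18.021 → step 7: x=-0.100, v=-0.741, θ₁=0.142, ω₁=1.764, θ₂=0.083, ω₂=0.245
apply F[7]=+19.323 → step 8: x=-0.113, v=-0.500, θ₁=0.172, ω₁=1.243, θ₂=0.088, ω₂=0.205
apply F[8]=+19.135 → step 9: x=-0.120, v=-0.264, θ₁=0.192, ω₁=0.763, θ₂=0.091, ω₂=0.150
apply F[9]=+18.281 → step 10: x=-0.123, v=-0.040, θ₁=0.203, ω₁=0.334, θ₂=0.094, ω₂=0.086
apply F[10]=+16.855 → step 11: x=-0.122, v=0.165, θ₁=0.206, ω₁=-0.037, θ₂=0.095, ω₂=0.019
apply F[11]=+14.877 → step 12: x=-0.117, v=0.344, θ₁=0.202, ω₁=-0.344, θ₂=0.095, ω₂=-0.046
apply F[12]=+12.481 → step 13: x=-0.109, v=0.494, θ₁=0.193, ω₁=-0.579, θ₂=0.093, ω₂=-0.106
apply F[13]=+9.914 → step 14: x=-0.097, v=0.611, θ₁=0.180, ω₁=-0.743, θ₂=0.090, ω₂=-0.158
apply F[14]=+7.459 → step 15: x=-0.084, v=0.697, θ₁=0.164, ω₁=-0.842, θ₂=0.087, ω₂=-0.202
apply F[15]=+5.334 → step 16: x=-0.070, v=0.758, θ₁=0.147, ω₁=-0.886, θ₂=0.082, ω₂=-0.238
apply F[16]=+3.639 → step 17: x=-0.054, v=0.797, θ₁=0.129, ω₁=-0.891, θ₂=0.077, ω₂=-0.267
apply F[17]=+2.359 → step 18: x=-0.038, v=0.821, θ₁=0.111, ω₁=-0.870, θ₂=0.072, ω₂=-0.290
apply F[18]=+1.414 → step 19: x=-0.022, v=0.833, θ₁=0.094, ω₁=-0.834, θ₂=0.066, ω₂=-0.307
apply F[19]=+0.709 → step 20: x=-0.005, v=0.838, θ₁=0.078, ω₁=-0.789, θ₂=0.059, ω₂=-0.319
apply F[20]=+0.163 → step 21: x=0.012, v=0.836, θ₁=0.063, ω₁=-0.740, θ₂=0.053, ω₂=-0.326
apply F[21]=-0.276 → step 22: x=0.029, v=0.829, θ₁=0.049, ω₁=-0.689, θ₂=0.046, ω₂=-0.329
apply F[22]=-0.642 → step 23: x=0.045, v=0.818, θ₁=0.035, ω₁=-0.639, θ₂=0.040, ω₂=-0.328
apply F[23]=-0.953 → step 24: x=0.061, v=0.804, θ₁=0.023, ω₁=-0.589, θ₂=0.033, ω₂=-0.324
apply F[24]=-1.222 → step 25: x=0.077, v=0.787, θ₁=0.012, ω₁=-0.540, θ₂=0.027, ω₂=-0.318
apply F[25]=-1.454 → step 26: x=0.093, v=0.768, θ₁=0.001, ω₁=-0.493, θ₂=0.021, ω₂=-0.309
apply F[26]=-1.649 → step 27: x=0.108, v=0.747, θ₁=-0.008, ω₁=-0.447, θ₂=0.015, ω₂=-0.299
apply F[27]=-1.815 → step 28: x=0.123, v=0.724, θ₁=-0.016, ω₁=-0.404, θ₂=0.009, ω₂=-0.286
apply F[28]=-1.950 → step 29: x=0.137, v=0.700, θ₁=-0.024, ω₁=-0.362, θ₂=0.003, ω₂=-0.273
apply F[29]=-2.059 → step 30: x=0.151, v=0.675, θ₁=-0.031, ω₁=-0.322, θ₂=-0.002, ω₂=-0.259
apply F[30]=-2.142 → step 31: x=0.164, v=0.649, θ₁=-0.037, ω₁=-0.285, θ₂=-0.007, ω₂=-0.244
apply F[31]=-2.202 → step 32: x=0.176, v=0.623, θ₁=-0.042, ω₁=-0.249, θ₂=-0.012, ω₂=-0.228

Answer: x=0.176, v=0.623, θ₁=-0.042, ω₁=-0.249, θ₂=-0.012, ω₂=-0.228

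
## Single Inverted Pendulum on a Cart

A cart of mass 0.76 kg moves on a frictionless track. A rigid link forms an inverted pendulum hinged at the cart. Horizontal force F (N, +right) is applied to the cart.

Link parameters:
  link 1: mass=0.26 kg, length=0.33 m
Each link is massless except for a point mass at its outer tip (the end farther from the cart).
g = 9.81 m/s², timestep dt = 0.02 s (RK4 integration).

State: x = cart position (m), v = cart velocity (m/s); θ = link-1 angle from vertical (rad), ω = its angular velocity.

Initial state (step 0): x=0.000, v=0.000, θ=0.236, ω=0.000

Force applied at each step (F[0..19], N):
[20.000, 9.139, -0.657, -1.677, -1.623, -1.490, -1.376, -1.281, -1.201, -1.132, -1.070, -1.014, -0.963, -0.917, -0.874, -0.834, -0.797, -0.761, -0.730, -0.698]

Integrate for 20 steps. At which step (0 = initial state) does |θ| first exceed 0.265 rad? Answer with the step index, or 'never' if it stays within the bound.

Answer: never

Derivation:
apply F[0]=+20.000 → step 1: x=0.005, v=0.503, θ=0.223, ω=-1.346
apply F[1]=+9.139 → step 2: x=0.017, v=0.728, θ=0.190, ω=-1.890
apply F[2]=-0.657 → step 3: x=0.032, v=0.700, θ=0.154, ω=-1.708
apply F[3]=-1.677 → step 4: x=0.045, v=0.648, θ=0.123, ω=-1.470
apply F[4]=-1.623 → step 5: x=0.058, v=0.599, θ=0.095, ω=-1.257
apply F[5]=-1.490 → step 6: x=0.069, v=0.555, θ=0.072, ω=-1.073
apply F[6]=-1.376 → step 7: x=0.080, v=0.514, θ=0.052, ω=-0.915
apply F[7]=-1.281 → step 8: x=0.090, v=0.478, θ=0.035, ω=-0.778
apply F[8]=-1.201 → step 9: x=0.099, v=0.444, θ=0.021, ω=-0.660
apply F[9]=-1.132 → step 10: x=0.107, v=0.414, θ=0.009, ω=-0.558
apply F[10]=-1.070 → step 11: x=0.115, v=0.385, θ=-0.001, ω=-0.470
apply F[11]=-1.014 → step 12: x=0.123, v=0.359, θ=-0.010, ω=-0.394
apply F[12]=-0.963 → step 13: x=0.130, v=0.335, θ=-0.017, ω=-0.328
apply F[13]=-0.917 → step 14: x=0.136, v=0.312, θ=-0.023, ω=-0.271
apply F[14]=-0.874 → step 15: x=0.142, v=0.291, θ=-0.028, ω=-0.222
apply F[15]=-0.834 → step 16: x=0.148, v=0.271, θ=-0.032, ω=-0.180
apply F[16]=-0.797 → step 17: x=0.153, v=0.252, θ=-0.035, ω=-0.144
apply F[17]=-0.761 → step 18: x=0.158, v=0.234, θ=-0.038, ω=-0.112
apply F[18]=-0.730 → step 19: x=0.163, v=0.218, θ=-0.040, ω=-0.085
apply F[19]=-0.698 → step 20: x=0.167, v=0.202, θ=-0.042, ω=-0.062
max |θ| = 0.236 ≤ 0.265 over all 21 states.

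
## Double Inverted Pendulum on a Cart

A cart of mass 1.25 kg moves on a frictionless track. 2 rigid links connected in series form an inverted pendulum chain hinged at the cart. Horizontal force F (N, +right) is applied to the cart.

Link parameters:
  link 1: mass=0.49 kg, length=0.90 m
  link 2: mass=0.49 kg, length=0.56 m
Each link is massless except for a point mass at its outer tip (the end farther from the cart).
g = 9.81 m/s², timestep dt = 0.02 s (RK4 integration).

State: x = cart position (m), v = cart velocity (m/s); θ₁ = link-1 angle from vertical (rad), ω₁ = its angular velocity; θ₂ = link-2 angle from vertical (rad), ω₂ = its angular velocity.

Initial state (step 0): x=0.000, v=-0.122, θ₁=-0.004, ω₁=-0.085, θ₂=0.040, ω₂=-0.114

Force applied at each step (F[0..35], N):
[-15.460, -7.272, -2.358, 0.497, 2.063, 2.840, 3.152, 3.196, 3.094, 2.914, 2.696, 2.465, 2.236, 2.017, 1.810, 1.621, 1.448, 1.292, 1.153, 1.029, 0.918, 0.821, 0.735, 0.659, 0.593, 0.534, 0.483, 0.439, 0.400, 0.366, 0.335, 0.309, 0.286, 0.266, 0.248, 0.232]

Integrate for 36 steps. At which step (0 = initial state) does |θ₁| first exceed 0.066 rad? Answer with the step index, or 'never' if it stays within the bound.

Answer: never

Derivation:
apply F[0]=-15.460 → step 1: x=-0.005, v=-0.369, θ₁=-0.003, ω₁=0.179, θ₂=0.038, ω₂=-0.084
apply F[1]=-7.272 → step 2: x=-0.013, v=-0.485, θ₁=0.002, ω₁=0.300, θ₂=0.037, ω₂=-0.057
apply F[2]=-2.358 → step 3: x=-0.024, v=-0.523, θ₁=0.008, ω₁=0.337, θ₂=0.036, ω₂=-0.036
apply F[3]=+0.497 → step 4: x=-0.034, v=-0.517, θ₁=0.015, ω₁=0.327, θ₂=0.035, ω₂=-0.019
apply F[4]=+2.063 → step 5: x=-0.044, v=-0.487, θ₁=0.021, ω₁=0.294, θ₂=0.035, ω₂=-0.007
apply F[5]=+2.840 → step 6: x=-0.053, v=-0.445, θ₁=0.026, ω₁=0.250, θ₂=0.035, ω₂=0.001
apply F[6]=+3.152 → step 7: x=-0.062, v=-0.399, θ₁=0.031, ω₁=0.204, θ₂=0.035, ω₂=0.005
apply F[7]=+3.196 → step 8: x=-0.069, v=-0.353, θ₁=0.034, ω₁=0.159, θ₂=0.035, ω₂=0.007
apply F[8]=+3.094 → step 9: x=-0.076, v=-0.309, θ₁=0.037, ω₁=0.118, θ₂=0.035, ω₂=0.006
apply F[9]=+2.914 → step 10: x=-0.082, v=-0.268, θ₁=0.039, ω₁=0.082, θ₂=0.035, ω₂=0.004
apply F[10]=+2.696 → step 11: x=-0.087, v=-0.231, θ₁=0.041, ω₁=0.051, θ₂=0.035, ω₂=0.001
apply F[11]=+2.465 → step 12: x=-0.091, v=-0.198, θ₁=0.041, ω₁=0.024, θ₂=0.035, ω₂=-0.003
apply F[12]=+2.236 → step 13: x=-0.095, v=-0.169, θ₁=0.042, ω₁=0.002, θ₂=0.035, ω₂=-0.008
apply F[13]=+2.017 → step 14: x=-0.098, v=-0.143, θ₁=0.041, ω₁=-0.016, θ₂=0.035, ω₂=-0.012
apply F[14]=+1.810 → step 15: x=-0.100, v=-0.121, θ₁=0.041, ω₁=-0.031, θ₂=0.035, ω₂=-0.017
apply F[15]=+1.621 → step 16: x=-0.103, v=-0.101, θ₁=0.040, ω₁=-0.042, θ₂=0.034, ω₂=-0.021
apply F[16]=+1.448 → step 17: x=-0.104, v=-0.084, θ₁=0.039, ω₁=-0.051, θ₂=0.034, ω₂=-0.025
apply F[17]=+1.292 → step 18: x=-0.106, v=-0.069, θ₁=0.038, ω₁=-0.058, θ₂=0.033, ω₂=-0.029
apply F[18]=+1.153 → step 19: x=-0.107, v=-0.057, θ₁=0.037, ω₁=-0.063, θ₂=0.033, ω₂=-0.032
apply F[19]=+1.029 → step 20: x=-0.108, v=-0.046, θ₁=0.036, ω₁=-0.066, θ₂=0.032, ω₂=-0.035
apply F[20]=+0.918 → step 21: x=-0.109, v=-0.036, θ₁=0.034, ω₁=-0.068, θ₂=0.031, ω₂=-0.038
apply F[21]=+0.821 → step 22: x=-0.110, v=-0.028, θ₁=0.033, ω₁=-0.069, θ₂=0.030, ω₂=-0.040
apply F[22]=+0.735 → step 23: x=-0.110, v=-0.022, θ₁=0.032, ω₁=-0.069, θ₂=0.030, ω₂=-0.041
apply F[23]=+0.659 → step 24: x=-0.111, v=-0.016, θ₁=0.030, ω₁=-0.068, θ₂=0.029, ω₂=-0.042
apply F[24]=+0.593 → step 25: x=-0.111, v=-0.011, θ₁=0.029, ω₁=-0.067, θ₂=0.028, ω₂=-0.043
apply F[25]=+0.534 → step 26: x=-0.111, v=-0.007, θ₁=0.028, ω₁=-0.065, θ₂=0.027, ω₂=-0.044
apply F[26]=+0.483 → step 27: x=-0.111, v=-0.003, θ₁=0.026, ω₁=-0.063, θ₂=0.026, ω₂=-0.044
apply F[27]=+0.439 → step 28: x=-0.111, v=-0.000, θ₁=0.025, ω₁=-0.061, θ₂=0.025, ω₂=-0.044
apply F[28]=+0.400 → step 29: x=-0.111, v=0.002, θ₁=0.024, ω₁=-0.058, θ₂=0.024, ω₂=-0.044
apply F[29]=+0.366 → step 30: x=-0.111, v=0.005, θ₁=0.023, ω₁=-0.056, θ₂=0.024, ω₂=-0.043
apply F[30]=+0.335 → step 31: x=-0.111, v=0.007, θ₁=0.022, ω₁=-0.053, θ₂=0.023, ω₂=-0.043
apply F[31]=+0.309 → step 32: x=-0.111, v=0.008, θ₁=0.021, ω₁=-0.051, θ₂=0.022, ω₂=-0.042
apply F[32]=+0.286 → step 33: x=-0.111, v=0.010, θ₁=0.020, ω₁=-0.048, θ₂=0.021, ω₂=-0.041
apply F[33]=+0.266 → step 34: x=-0.110, v=0.011, θ₁=0.019, ω₁=-0.046, θ₂=0.020, ω₂=-0.040
apply F[34]=+0.248 → step 35: x=-0.110, v=0.012, θ₁=0.018, ω₁=-0.044, θ₂=0.019, ω₂=-0.039
apply F[35]=+0.232 → step 36: x=-0.110, v=0.013, θ₁=0.017, ω₁=-0.041, θ₂=0.019, ω₂=-0.038
max |θ₁| = 0.042 ≤ 0.066 over all 37 states.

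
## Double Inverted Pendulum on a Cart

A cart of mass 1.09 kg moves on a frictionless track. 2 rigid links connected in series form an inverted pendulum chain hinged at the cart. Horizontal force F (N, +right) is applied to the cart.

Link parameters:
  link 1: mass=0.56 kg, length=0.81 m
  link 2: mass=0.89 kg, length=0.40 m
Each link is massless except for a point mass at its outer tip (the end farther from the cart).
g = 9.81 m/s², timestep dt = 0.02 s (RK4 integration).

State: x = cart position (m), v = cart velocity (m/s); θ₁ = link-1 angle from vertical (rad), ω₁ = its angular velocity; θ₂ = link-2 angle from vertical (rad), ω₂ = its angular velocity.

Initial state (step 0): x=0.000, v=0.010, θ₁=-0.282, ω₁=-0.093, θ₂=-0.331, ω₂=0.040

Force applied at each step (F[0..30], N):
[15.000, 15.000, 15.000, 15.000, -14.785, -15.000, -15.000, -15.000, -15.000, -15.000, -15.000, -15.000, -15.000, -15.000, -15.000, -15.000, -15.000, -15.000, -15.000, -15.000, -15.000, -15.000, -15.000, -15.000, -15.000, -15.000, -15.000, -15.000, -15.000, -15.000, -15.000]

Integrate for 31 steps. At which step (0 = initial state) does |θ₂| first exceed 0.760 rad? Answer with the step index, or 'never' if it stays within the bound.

apply F[0]=+15.000 → step 1: x=0.003, v=0.322, θ₁=-0.288, ω₁=-0.522, θ₂=-0.331, ω₂=0.010
apply F[1]=+15.000 → step 2: x=0.013, v=0.631, θ₁=-0.303, ω₁=-0.951, θ₂=-0.331, ω₂=-0.010
apply F[2]=+15.000 → step 3: x=0.029, v=0.936, θ₁=-0.326, ω₁=-1.381, θ₂=-0.331, ω₂=-0.018
apply F[3]=+15.000 → step 4: x=0.050, v=1.231, θ₁=-0.358, ω₁=-1.806, θ₂=-0.331, ω₂=-0.016
apply F[4]=-14.785 → step 5: x=0.073, v=1.055, θ₁=-0.393, ω₁=-1.711, θ₂=-0.331, ω₂=0.041
apply F[5]=-15.000 → step 6: x=0.092, v=0.886, θ₁=-0.427, ω₁=-1.647, θ₂=-0.329, ω₂=0.144
apply F[6]=-15.000 → step 7: x=0.109, v=0.724, θ₁=-0.459, ω₁=-1.615, θ₂=-0.325, ω₂=0.293
apply F[7]=-15.000 → step 8: x=0.121, v=0.568, θ₁=-0.491, ω₁=-1.612, θ₂=-0.317, ω₂=0.487
apply F[8]=-15.000 → step 9: x=0.131, v=0.416, θ₁=-0.524, ω₁=-1.636, θ₂=-0.305, ω₂=0.726
apply F[9]=-15.000 → step 10: x=0.138, v=0.264, θ₁=-0.557, ω₁=-1.683, θ₂=-0.288, ω₂=1.009
apply F[10]=-15.000 → step 11: x=0.142, v=0.112, θ₁=-0.591, ω₁=-1.747, θ₂=-0.265, ω₂=1.331
apply F[11]=-15.000 → step 12: x=0.143, v=-0.044, θ₁=-0.627, ω₁=-1.824, θ₂=-0.234, ω₂=1.688
apply F[12]=-15.000 → step 13: x=0.140, v=-0.205, θ₁=-0.664, ω₁=-1.908, θ₂=-0.197, ω₂=2.071
apply F[13]=-15.000 → step 14: x=0.134, v=-0.374, θ₁=-0.703, ω₁=-1.990, θ₂=-0.151, ω₂=2.471
apply F[14]=-15.000 → step 15: x=0.125, v=-0.550, θ₁=-0.744, ω₁=-2.064, θ₂=-0.098, ω₂=2.878
apply F[15]=-15.000 → step 16: x=0.112, v=-0.735, θ₁=-0.786, ω₁=-2.125, θ₂=-0.036, ω₂=3.286
apply F[16]=-15.000 → step 17: x=0.096, v=-0.927, θ₁=-0.829, ω₁=-2.168, θ₂=0.033, ω₂=3.690
apply F[17]=-15.000 → step 18: x=0.075, v=-1.124, θ₁=-0.872, ω₁=-2.189, θ₂=0.111, ω₂=4.091
apply F[18]=-15.000 → step 19: x=0.051, v=-1.325, θ₁=-0.916, ω₁=-2.186, θ₂=0.197, ω₂=4.492
apply F[19]=-15.000 → step 20: x=0.022, v=-1.527, θ₁=-0.960, ω₁=-2.158, θ₂=0.291, ω₂=4.901
apply F[20]=-15.000 → step 21: x=-0.010, v=-1.727, θ₁=-1.002, ω₁=-2.100, θ₂=0.393, ω₂=5.329
apply F[21]=-15.000 → step 22: x=-0.047, v=-1.921, θ₁=-1.043, ω₁=-2.010, θ₂=0.504, ω₂=5.791
apply F[22]=-15.000 → step 23: x=-0.087, v=-2.104, θ₁=-1.082, ω₁=-1.882, θ₂=0.625, ω₂=6.302
apply F[23]=-15.000 → step 24: x=-0.131, v=-2.270, θ₁=-1.118, ω₁=-1.710, θ₂=0.757, ω₂=6.883
apply F[24]=-15.000 → step 25: x=-0.178, v=-2.409, θ₁=-1.151, ω₁=-1.488, θ₂=0.901, ω₂=7.556
apply F[25]=-15.000 → step 26: x=-0.227, v=-2.507, θ₁=-1.178, ω₁=-1.213, θ₂=1.060, ω₂=8.341
apply F[26]=-15.000 → step 27: x=-0.278, v=-2.544, θ₁=-1.199, ω₁=-0.896, θ₂=1.236, ω₂=9.238
apply F[27]=-15.000 → step 28: x=-0.328, v=-2.493, θ₁=-1.213, ω₁=-0.584, θ₂=1.430, ω₂=10.194
apply F[28]=-15.000 → step 29: x=-0.377, v=-2.333, θ₁=-1.223, ω₁=-0.386, θ₂=1.643, ω₂=11.036
apply F[29]=-15.000 → step 30: x=-0.421, v=-2.079, θ₁=-1.231, ω₁=-0.471, θ₂=1.869, ω₂=11.465
apply F[30]=-15.000 → step 31: x=-0.460, v=-1.811, θ₁=-1.244, ω₁=-0.933, θ₂=2.097, ω₂=11.251
|θ₂| = 0.901 > 0.760 first at step 25.

Answer: 25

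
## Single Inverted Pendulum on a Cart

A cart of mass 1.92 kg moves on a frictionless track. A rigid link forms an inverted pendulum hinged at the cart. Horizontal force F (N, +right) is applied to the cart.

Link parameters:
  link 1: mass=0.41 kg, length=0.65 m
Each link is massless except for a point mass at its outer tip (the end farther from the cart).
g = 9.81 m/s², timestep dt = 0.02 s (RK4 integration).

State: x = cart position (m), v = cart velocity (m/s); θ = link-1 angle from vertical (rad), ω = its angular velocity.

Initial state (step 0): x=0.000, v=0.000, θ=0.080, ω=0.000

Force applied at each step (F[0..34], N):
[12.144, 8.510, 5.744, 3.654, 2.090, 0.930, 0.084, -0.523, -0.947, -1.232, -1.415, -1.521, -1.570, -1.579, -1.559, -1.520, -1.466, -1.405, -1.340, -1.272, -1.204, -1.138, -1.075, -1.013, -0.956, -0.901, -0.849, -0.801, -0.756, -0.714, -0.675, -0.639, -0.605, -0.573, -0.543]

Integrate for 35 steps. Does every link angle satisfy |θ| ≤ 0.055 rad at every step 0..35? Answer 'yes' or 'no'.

apply F[0]=+12.144 → step 1: x=0.001, v=0.123, θ=0.078, ω=-0.165
apply F[1]=+8.510 → step 2: x=0.005, v=0.208, θ=0.074, ω=-0.273
apply F[2]=+5.744 → step 3: x=0.009, v=0.265, θ=0.068, ω=-0.338
apply F[3]=+3.654 → step 4: x=0.015, v=0.301, θ=0.061, ω=-0.373
apply F[4]=+2.090 → step 5: x=0.021, v=0.320, θ=0.053, ω=-0.386
apply F[5]=+0.930 → step 6: x=0.028, v=0.328, θ=0.045, ω=-0.383
apply F[6]=+0.084 → step 7: x=0.034, v=0.327, θ=0.038, ω=-0.369
apply F[7]=-0.523 → step 8: x=0.041, v=0.320, θ=0.031, ω=-0.348
apply F[8]=-0.947 → step 9: x=0.047, v=0.309, θ=0.024, ω=-0.323
apply F[9]=-1.232 → step 10: x=0.053, v=0.295, θ=0.018, ω=-0.295
apply F[10]=-1.415 → step 11: x=0.059, v=0.280, θ=0.012, ω=-0.267
apply F[11]=-1.521 → step 12: x=0.064, v=0.264, θ=0.007, ω=-0.239
apply F[12]=-1.570 → step 13: x=0.069, v=0.247, θ=0.003, ω=-0.212
apply F[13]=-1.579 → step 14: x=0.074, v=0.231, θ=-0.001, ω=-0.187
apply F[14]=-1.559 → step 15: x=0.078, v=0.214, θ=-0.005, ω=-0.163
apply F[15]=-1.520 → step 16: x=0.083, v=0.199, θ=-0.008, ω=-0.141
apply F[16]=-1.466 → step 17: x=0.086, v=0.184, θ=-0.010, ω=-0.121
apply F[17]=-1.405 → step 18: x=0.090, v=0.170, θ=-0.013, ω=-0.102
apply F[18]=-1.340 → step 19: x=0.093, v=0.156, θ=-0.014, ω=-0.086
apply F[19]=-1.272 → step 20: x=0.096, v=0.144, θ=-0.016, ω=-0.071
apply F[20]=-1.204 → step 21: x=0.099, v=0.132, θ=-0.017, ω=-0.058
apply F[21]=-1.138 → step 22: x=0.102, v=0.121, θ=-0.018, ω=-0.046
apply F[22]=-1.075 → step 23: x=0.104, v=0.110, θ=-0.019, ω=-0.036
apply F[23]=-1.013 → step 24: x=0.106, v=0.101, θ=-0.020, ω=-0.027
apply F[24]=-0.956 → step 25: x=0.108, v=0.092, θ=-0.020, ω=-0.019
apply F[25]=-0.901 → step 26: x=0.110, v=0.083, θ=-0.021, ω=-0.012
apply F[26]=-0.849 → step 27: x=0.111, v=0.075, θ=-0.021, ω=-0.006
apply F[27]=-0.801 → step 28: x=0.113, v=0.068, θ=-0.021, ω=-0.000
apply F[28]=-0.756 → step 29: x=0.114, v=0.061, θ=-0.021, ω=0.004
apply F[29]=-0.714 → step 30: x=0.115, v=0.054, θ=-0.021, ω=0.008
apply F[30]=-0.675 → step 31: x=0.116, v=0.048, θ=-0.020, ω=0.011
apply F[31]=-0.639 → step 32: x=0.117, v=0.042, θ=-0.020, ω=0.014
apply F[32]=-0.605 → step 33: x=0.118, v=0.037, θ=-0.020, ω=0.016
apply F[33]=-0.573 → step 34: x=0.118, v=0.031, θ=-0.020, ω=0.018
apply F[34]=-0.543 → step 35: x=0.119, v=0.027, θ=-0.019, ω=0.020
Max |angle| over trajectory = 0.080 rad; bound = 0.055 → exceeded.

Answer: no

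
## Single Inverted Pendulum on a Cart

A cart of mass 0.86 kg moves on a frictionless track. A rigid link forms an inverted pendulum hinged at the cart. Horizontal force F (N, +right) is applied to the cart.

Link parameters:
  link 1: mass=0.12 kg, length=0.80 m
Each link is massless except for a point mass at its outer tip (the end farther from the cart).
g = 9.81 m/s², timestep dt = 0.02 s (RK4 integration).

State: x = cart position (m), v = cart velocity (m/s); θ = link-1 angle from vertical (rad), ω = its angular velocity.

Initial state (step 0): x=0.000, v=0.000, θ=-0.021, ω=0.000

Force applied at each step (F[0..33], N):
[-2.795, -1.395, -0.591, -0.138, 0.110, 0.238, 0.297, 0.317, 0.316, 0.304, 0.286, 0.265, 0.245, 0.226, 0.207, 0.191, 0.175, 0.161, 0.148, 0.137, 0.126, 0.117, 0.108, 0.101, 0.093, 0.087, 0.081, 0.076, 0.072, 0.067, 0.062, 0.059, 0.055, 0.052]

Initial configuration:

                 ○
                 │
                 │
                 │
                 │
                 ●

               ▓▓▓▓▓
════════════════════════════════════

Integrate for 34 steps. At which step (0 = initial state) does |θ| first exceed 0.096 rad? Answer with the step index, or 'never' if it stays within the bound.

Answer: never

Derivation:
apply F[0]=-2.795 → step 1: x=-0.001, v=-0.064, θ=-0.020, ω=0.075
apply F[1]=-1.395 → step 2: x=-0.002, v=-0.096, θ=-0.018, ω=0.111
apply F[2]=-0.591 → step 3: x=-0.004, v=-0.110, θ=-0.016, ω=0.123
apply F[3]=-0.138 → step 4: x=-0.007, v=-0.112, θ=-0.014, ω=0.123
apply F[4]=+0.110 → step 5: x=-0.009, v=-0.110, θ=-0.011, ω=0.116
apply F[5]=+0.238 → step 6: x=-0.011, v=-0.104, θ=-0.009, ω=0.106
apply F[6]=+0.297 → step 7: x=-0.013, v=-0.097, θ=-0.007, ω=0.096
apply F[7]=+0.317 → step 8: x=-0.015, v=-0.089, θ=-0.005, ω=0.085
apply F[8]=+0.316 → step 9: x=-0.016, v=-0.082, θ=-0.004, ω=0.074
apply F[9]=+0.304 → step 10: x=-0.018, v=-0.074, θ=-0.002, ω=0.065
apply F[10]=+0.286 → step 11: x=-0.019, v=-0.068, θ=-0.001, ω=0.056
apply F[11]=+0.265 → step 12: x=-0.021, v=-0.062, θ=0.000, ω=0.048
apply F[12]=+0.245 → step 13: x=-0.022, v=-0.056, θ=0.001, ω=0.041
apply F[13]=+0.226 → step 14: x=-0.023, v=-0.051, θ=0.002, ω=0.035
apply F[14]=+0.207 → step 15: x=-0.024, v=-0.046, θ=0.002, ω=0.029
apply F[15]=+0.191 → step 16: x=-0.025, v=-0.042, θ=0.003, ω=0.025
apply F[16]=+0.175 → step 17: x=-0.026, v=-0.038, θ=0.003, ω=0.020
apply F[17]=+0.161 → step 18: x=-0.026, v=-0.034, θ=0.004, ω=0.017
apply F[18]=+0.148 → step 19: x=-0.027, v=-0.031, θ=0.004, ω=0.013
apply F[19]=+0.137 → step 20: x=-0.028, v=-0.027, θ=0.004, ω=0.011
apply F[20]=+0.126 → step 21: x=-0.028, v=-0.025, θ=0.004, ω=0.008
apply F[21]=+0.117 → step 22: x=-0.029, v=-0.022, θ=0.005, ω=0.006
apply F[22]=+0.108 → step 23: x=-0.029, v=-0.020, θ=0.005, ω=0.004
apply F[23]=+0.101 → step 24: x=-0.029, v=-0.017, θ=0.005, ω=0.003
apply F[24]=+0.093 → step 25: x=-0.030, v=-0.015, θ=0.005, ω=0.001
apply F[25]=+0.087 → step 26: x=-0.030, v=-0.014, θ=0.005, ω=-0.000
apply F[26]=+0.081 → step 27: x=-0.030, v=-0.012, θ=0.005, ω=-0.001
apply F[27]=+0.076 → step 28: x=-0.030, v=-0.010, θ=0.005, ω=-0.002
apply F[28]=+0.072 → step 29: x=-0.031, v=-0.009, θ=0.005, ω=-0.003
apply F[29]=+0.067 → step 30: x=-0.031, v=-0.007, θ=0.005, ω=-0.003
apply F[30]=+0.062 → step 31: x=-0.031, v=-0.006, θ=0.005, ω=-0.004
apply F[31]=+0.059 → step 32: x=-0.031, v=-0.005, θ=0.004, ω=-0.004
apply F[32]=+0.055 → step 33: x=-0.031, v=-0.003, θ=0.004, ω=-0.005
apply F[33]=+0.052 → step 34: x=-0.031, v=-0.002, θ=0.004, ω=-0.005
max |θ| = 0.021 ≤ 0.096 over all 35 states.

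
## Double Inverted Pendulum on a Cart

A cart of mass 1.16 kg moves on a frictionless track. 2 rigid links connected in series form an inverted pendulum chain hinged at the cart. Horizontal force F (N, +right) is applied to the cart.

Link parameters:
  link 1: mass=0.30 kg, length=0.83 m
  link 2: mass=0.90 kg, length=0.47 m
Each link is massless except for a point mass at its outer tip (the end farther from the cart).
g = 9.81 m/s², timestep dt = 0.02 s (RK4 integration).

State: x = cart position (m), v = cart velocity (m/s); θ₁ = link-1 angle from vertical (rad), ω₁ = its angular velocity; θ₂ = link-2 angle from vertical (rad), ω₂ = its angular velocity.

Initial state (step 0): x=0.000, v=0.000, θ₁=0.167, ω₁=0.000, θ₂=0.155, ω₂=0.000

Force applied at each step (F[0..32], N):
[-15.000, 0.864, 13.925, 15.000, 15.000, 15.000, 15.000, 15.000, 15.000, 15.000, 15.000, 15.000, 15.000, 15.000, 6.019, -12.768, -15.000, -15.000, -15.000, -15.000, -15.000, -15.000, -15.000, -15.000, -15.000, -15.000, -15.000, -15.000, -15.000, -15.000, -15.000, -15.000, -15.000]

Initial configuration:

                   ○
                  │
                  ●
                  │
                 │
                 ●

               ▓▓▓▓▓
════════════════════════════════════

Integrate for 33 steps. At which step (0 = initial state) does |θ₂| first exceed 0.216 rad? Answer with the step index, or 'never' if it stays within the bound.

apply F[0]=-15.000 → step 1: x=-0.003, v=-0.284, θ₁=0.171, ω₁=0.384, θ₂=0.155, ω₂=-0.016
apply F[1]=+0.864 → step 2: x=-0.009, v=-0.302, θ₁=0.179, ω₁=0.461, θ₂=0.154, ω₂=-0.049
apply F[2]=+13.925 → step 3: x=-0.013, v=-0.105, θ₁=0.187, ω₁=0.294, θ₂=0.153, ω₂=-0.106
apply F[3]=+15.000 → step 4: x=-0.013, v=0.109, θ₁=0.191, ω₁=0.117, θ₂=0.150, ω₂=-0.180
apply F[4]=+15.000 → step 5: x=-0.008, v=0.322, θ₁=0.192, ω₁=-0.053, θ₂=0.145, ω₂=-0.266
apply F[5]=+15.000 → step 6: x=0.000, v=0.535, θ₁=0.189, ω₁=-0.221, θ₂=0.139, ω₂=-0.360
apply F[6]=+15.000 → step 7: x=0.013, v=0.750, θ₁=0.183, ω₁=-0.391, θ₂=0.131, ω₂=-0.459
apply F[7]=+15.000 → step 8: x=0.030, v=0.968, θ₁=0.173, ω₁=-0.565, θ₂=0.121, ω₂=-0.558
apply F[8]=+15.000 → step 9: x=0.052, v=1.189, θ₁=0.160, ω₁=-0.747, θ₂=0.109, ω₂=-0.655
apply F[9]=+15.000 → step 10: x=0.078, v=1.414, θ₁=0.143, ω₁=-0.942, θ₂=0.095, ω₂=-0.745
apply F[10]=+15.000 → step 11: x=0.108, v=1.645, θ₁=0.122, ω₁=-1.153, θ₂=0.079, ω₂=-0.824
apply F[11]=+15.000 → step 12: x=0.144, v=1.883, θ₁=0.097, ω₁=-1.385, θ₂=0.062, ω₂=-0.887
apply F[12]=+15.000 → step 13: x=0.184, v=2.127, θ₁=0.067, ω₁=-1.640, θ₂=0.044, ω₂=-0.930
apply F[13]=+15.000 → step 14: x=0.229, v=2.378, θ₁=0.031, ω₁=-1.922, θ₂=0.025, ω₂=-0.949
apply F[14]=+6.019 → step 15: x=0.277, v=2.480, θ₁=-0.009, ω₁=-2.045, θ₂=0.006, ω₂=-0.945
apply F[15]=-12.768 → step 16: x=0.325, v=2.264, θ₁=-0.047, ω₁=-1.803, θ₂=-0.013, ω₂=-0.917
apply F[16]=-15.000 → step 17: x=0.367, v=2.016, θ₁=-0.080, ω₁=-1.544, θ₂=-0.031, ω₂=-0.860
apply F[17]=-15.000 → step 18: x=0.405, v=1.775, θ₁=-0.109, ω₁=-1.313, θ₂=-0.047, ω₂=-0.775
apply F[18]=-15.000 → step 19: x=0.439, v=1.540, θ₁=-0.133, ω₁=-1.107, θ₂=-0.061, ω₂=-0.665
apply F[19]=-15.000 → step 20: x=0.467, v=1.312, θ₁=-0.153, ω₁=-0.924, θ₂=-0.073, ω₂=-0.534
apply F[20]=-15.000 → step 21: x=0.491, v=1.088, θ₁=-0.170, ω₁=-0.760, θ₂=-0.083, ω₂=-0.383
apply F[21]=-15.000 → step 22: x=0.511, v=0.869, θ₁=-0.184, ω₁=-0.614, θ₂=-0.089, ω₂=-0.214
apply F[22]=-15.000 → step 23: x=0.526, v=0.654, θ₁=-0.195, ω₁=-0.482, θ₂=-0.091, ω₂=-0.027
apply F[23]=-15.000 → step 24: x=0.537, v=0.441, θ₁=-0.203, ω₁=-0.365, θ₂=-0.090, ω₂=0.179
apply F[24]=-15.000 → step 25: x=0.543, v=0.230, θ₁=-0.209, ω₁=-0.260, θ₂=-0.084, ω₂=0.406
apply F[25]=-15.000 → step 26: x=0.546, v=0.020, θ₁=-0.214, ω₁=-0.166, θ₂=-0.073, ω₂=0.656
apply F[26]=-15.000 → step 27: x=0.544, v=-0.191, θ₁=-0.216, ω₁=-0.084, θ₂=-0.057, ω₂=0.931
apply F[27]=-15.000 → step 28: x=0.538, v=-0.403, θ₁=-0.217, ω₁=-0.011, θ₂=-0.036, ω₂=1.234
apply F[28]=-15.000 → step 29: x=0.528, v=-0.617, θ₁=-0.217, ω₁=0.055, θ₂=-0.008, ω₂=1.566
apply F[29]=-15.000 → step 30: x=0.514, v=-0.833, θ₁=-0.215, ω₁=0.117, θ₂=0.027, ω₂=1.924
apply F[30]=-15.000 → step 31: x=0.495, v=-1.054, θ₁=-0.212, ω₁=0.181, θ₂=0.069, ω₂=2.303
apply F[31]=-15.000 → step 32: x=0.471, v=-1.279, θ₁=-0.208, ω₁=0.254, θ₂=0.119, ω₂=2.696
apply F[32]=-15.000 → step 33: x=0.444, v=-1.510, θ₁=-0.202, ω₁=0.345, θ₂=0.177, ω₂=3.089
max |θ₂| = 0.177 ≤ 0.216 over all 34 states.

Answer: never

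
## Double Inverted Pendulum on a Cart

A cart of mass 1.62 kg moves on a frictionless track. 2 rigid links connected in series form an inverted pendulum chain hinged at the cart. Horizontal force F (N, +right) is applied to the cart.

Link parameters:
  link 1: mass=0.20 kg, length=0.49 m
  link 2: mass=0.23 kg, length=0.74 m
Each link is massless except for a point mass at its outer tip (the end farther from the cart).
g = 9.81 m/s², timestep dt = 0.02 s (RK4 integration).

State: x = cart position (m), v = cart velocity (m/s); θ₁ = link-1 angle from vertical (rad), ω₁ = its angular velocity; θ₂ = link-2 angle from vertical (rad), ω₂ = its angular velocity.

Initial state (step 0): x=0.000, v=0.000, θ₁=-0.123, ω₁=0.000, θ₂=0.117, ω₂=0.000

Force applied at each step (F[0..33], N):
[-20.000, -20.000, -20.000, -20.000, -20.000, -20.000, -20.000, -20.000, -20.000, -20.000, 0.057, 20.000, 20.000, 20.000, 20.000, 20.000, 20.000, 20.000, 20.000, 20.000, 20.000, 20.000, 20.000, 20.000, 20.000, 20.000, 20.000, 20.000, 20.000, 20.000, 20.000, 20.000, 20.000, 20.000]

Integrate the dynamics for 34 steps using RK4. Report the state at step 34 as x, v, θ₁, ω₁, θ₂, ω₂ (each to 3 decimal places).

Answer: x=-0.145, v=3.480, θ₁=3.180, ω₁=14.291, θ₂=0.598, ω₂=7.651

Derivation:
apply F[0]=-20.000 → step 1: x=-0.002, v=-0.240, θ₁=-0.120, ω₁=0.324, θ₂=0.118, ω₂=0.145
apply F[1]=-20.000 → step 2: x=-0.010, v=-0.481, θ₁=-0.110, ω₁=0.656, θ₂=0.123, ω₂=0.285
apply F[2]=-20.000 → step 3: x=-0.022, v=-0.722, θ₁=-0.093, ω₁=1.002, θ₂=0.130, ω₂=0.417
apply F[3]=-20.000 → step 4: x=-0.039, v=-0.965, θ₁=-0.070, ω₁=1.370, θ₂=0.139, ω₂=0.535
apply F[4]=-20.000 → step 5: x=-0.060, v=-1.209, θ₁=-0.038, ω₁=1.768, θ₂=0.151, ω₂=0.636
apply F[5]=-20.000 → step 6: x=-0.087, v=-1.455, θ₁=0.001, ω₁=2.201, θ₂=0.165, ω₂=0.715
apply F[6]=-20.000 → step 7: x=-0.118, v=-1.703, θ₁=0.050, ω₁=2.675, θ₂=0.180, ω₂=0.768
apply F[7]=-20.000 → step 8: x=-0.155, v=-1.952, θ₁=0.108, ω₁=3.191, θ₂=0.195, ω₂=0.795
apply F[8]=-20.000 → step 9: x=-0.197, v=-2.200, θ₁=0.178, ω₁=3.744, θ₂=0.211, ω₂=0.802
apply F[9]=-20.000 → step 10: x=-0.243, v=-2.445, θ₁=0.258, ω₁=4.318, θ₂=0.227, ω₂=0.803
apply F[10]=+0.057 → step 11: x=-0.292, v=-2.444, θ₁=0.346, ω₁=4.433, θ₂=0.243, ω₂=0.805
apply F[11]=+20.000 → step 12: x=-0.338, v=-2.206, θ₁=0.432, ω₁=4.161, θ₂=0.259, ω₂=0.770
apply F[12]=+20.000 → step 13: x=-0.380, v=-1.972, θ₁=0.513, ω₁=3.969, θ₂=0.274, ω₂=0.705
apply F[13]=+20.000 → step 14: x=-0.417, v=-1.743, θ₁=0.591, ω₁=3.853, θ₂=0.287, ω₂=0.608
apply F[14]=+20.000 → step 15: x=-0.450, v=-1.516, θ₁=0.667, ω₁=3.809, θ₂=0.298, ω₂=0.483
apply F[15]=+20.000 → step 16: x=-0.478, v=-1.291, θ₁=0.744, ω₁=3.827, θ₂=0.306, ω₂=0.337
apply F[16]=+20.000 → step 17: x=-0.502, v=-1.067, θ₁=0.821, ω₁=3.899, θ₂=0.311, ω₂=0.176
apply F[17]=+20.000 → step 18: x=-0.521, v=-0.842, θ₁=0.900, ω₁=4.019, θ₂=0.313, ω₂=0.009
apply F[18]=+20.000 → step 19: x=-0.535, v=-0.616, θ₁=0.982, ω₁=4.177, θ₂=0.312, ω₂=-0.155
apply F[19]=+20.000 → step 20: x=-0.545, v=-0.387, θ₁=1.067, ω₁=4.368, θ₂=0.307, ω₂=-0.305
apply F[20]=+20.000 → step 21: x=-0.551, v=-0.155, θ₁=1.157, ω₁=4.587, θ₂=0.300, ω₂=-0.434
apply F[21]=+20.000 → step 22: x=-0.551, v=0.082, θ₁=1.251, ω₁=4.832, θ₂=0.290, ω₂=-0.531
apply F[22]=+20.000 → step 23: x=-0.547, v=0.323, θ₁=1.350, ω₁=5.106, θ₂=0.279, ω₂=-0.587
apply F[23]=+20.000 → step 24: x=-0.538, v=0.569, θ₁=1.455, ω₁=5.414, θ₂=0.267, ω₂=-0.592
apply F[24]=+20.000 → step 25: x=-0.525, v=0.822, θ₁=1.567, ω₁=5.763, θ₂=0.255, ω₂=-0.534
apply F[25]=+20.000 → step 26: x=-0.506, v=1.081, θ₁=1.686, ω₁=6.168, θ₂=0.246, ω₂=-0.398
apply F[26]=+20.000 → step 27: x=-0.481, v=1.349, θ₁=1.814, ω₁=6.646, θ₂=0.240, ω₂=-0.164
apply F[27]=+20.000 → step 28: x=-0.452, v=1.627, θ₁=1.953, ω₁=7.224, θ₂=0.240, ω₂=0.195
apply F[28]=+20.000 → step 29: x=-0.416, v=1.918, θ₁=2.104, ω₁=7.932, θ₂=0.249, ω₂=0.719
apply F[29]=+20.000 → step 30: x=-0.375, v=2.224, θ₁=2.271, ω₁=8.811, θ₂=0.270, ω₂=1.457
apply F[30]=+20.000 → step 31: x=-0.327, v=2.545, θ₁=2.458, ω₁=9.904, θ₂=0.309, ω₂=2.477
apply F[31]=+20.000 → step 32: x=-0.273, v=2.878, θ₁=2.669, ω₁=11.237, θ₂=0.372, ω₂=3.847
apply F[32]=+20.000 → step 33: x=-0.212, v=3.203, θ₁=2.909, ω₁=12.767, θ₂=0.466, ω₂=5.602
apply F[33]=+20.000 → step 34: x=-0.145, v=3.480, θ₁=3.180, ω₁=14.291, θ₂=0.598, ω₂=7.651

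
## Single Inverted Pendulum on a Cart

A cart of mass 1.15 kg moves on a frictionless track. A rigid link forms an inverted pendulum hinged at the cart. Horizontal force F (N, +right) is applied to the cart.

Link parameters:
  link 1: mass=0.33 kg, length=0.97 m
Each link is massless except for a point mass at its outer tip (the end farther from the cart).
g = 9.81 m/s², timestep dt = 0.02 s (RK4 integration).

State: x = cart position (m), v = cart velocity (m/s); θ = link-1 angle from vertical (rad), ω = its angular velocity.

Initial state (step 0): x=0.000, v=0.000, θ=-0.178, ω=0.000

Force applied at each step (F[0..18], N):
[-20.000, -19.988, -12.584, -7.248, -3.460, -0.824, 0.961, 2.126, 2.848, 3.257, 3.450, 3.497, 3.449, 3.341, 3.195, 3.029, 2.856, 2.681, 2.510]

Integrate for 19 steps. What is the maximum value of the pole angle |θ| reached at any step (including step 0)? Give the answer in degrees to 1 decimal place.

Answer: 10.2°

Derivation:
apply F[0]=-20.000 → step 1: x=-0.003, v=-0.335, θ=-0.175, ω=0.304
apply F[1]=-19.988 → step 2: x=-0.013, v=-0.671, θ=-0.166, ω=0.611
apply F[2]=-12.584 → step 3: x=-0.029, v=-0.880, θ=-0.152, ω=0.792
apply F[3]=-7.248 → step 4: x=-0.048, v=-0.998, θ=-0.135, ω=0.883
apply F[4]=-3.460 → step 5: x=-0.068, v=-1.051, θ=-0.117, ω=0.912
apply F[5]=-0.824 → step 6: x=-0.089, v=-1.060, θ=-0.099, ω=0.899
apply F[6]=+0.961 → step 7: x=-0.110, v=-1.039, θ=-0.081, ω=0.859
apply F[7]=+2.126 → step 8: x=-0.131, v=-0.998, θ=-0.065, ω=0.803
apply F[8]=+2.848 → step 9: x=-0.150, v=-0.945, θ=-0.049, ω=0.737
apply F[9]=+3.257 → step 10: x=-0.168, v=-0.886, θ=-0.035, ω=0.668
apply F[10]=+3.450 → step 11: x=-0.185, v=-0.825, θ=-0.023, ω=0.599
apply F[11]=+3.497 → step 12: x=-0.201, v=-0.763, θ=-0.011, ω=0.532
apply F[12]=+3.449 → step 13: x=-0.216, v=-0.703, θ=-0.001, ω=0.468
apply F[13]=+3.341 → step 14: x=-0.229, v=-0.645, θ=0.007, ω=0.409
apply F[14]=+3.195 → step 15: x=-0.242, v=-0.590, θ=0.015, ω=0.355
apply F[15]=+3.029 → step 16: x=-0.253, v=-0.538, θ=0.022, ω=0.305
apply F[16]=+2.856 → step 17: x=-0.263, v=-0.490, θ=0.027, ω=0.260
apply F[17]=+2.681 → step 18: x=-0.273, v=-0.445, θ=0.032, ω=0.220
apply F[18]=+2.510 → step 19: x=-0.281, v=-0.403, θ=0.036, ω=0.184
Max |angle| over trajectory = 0.178 rad = 10.2°.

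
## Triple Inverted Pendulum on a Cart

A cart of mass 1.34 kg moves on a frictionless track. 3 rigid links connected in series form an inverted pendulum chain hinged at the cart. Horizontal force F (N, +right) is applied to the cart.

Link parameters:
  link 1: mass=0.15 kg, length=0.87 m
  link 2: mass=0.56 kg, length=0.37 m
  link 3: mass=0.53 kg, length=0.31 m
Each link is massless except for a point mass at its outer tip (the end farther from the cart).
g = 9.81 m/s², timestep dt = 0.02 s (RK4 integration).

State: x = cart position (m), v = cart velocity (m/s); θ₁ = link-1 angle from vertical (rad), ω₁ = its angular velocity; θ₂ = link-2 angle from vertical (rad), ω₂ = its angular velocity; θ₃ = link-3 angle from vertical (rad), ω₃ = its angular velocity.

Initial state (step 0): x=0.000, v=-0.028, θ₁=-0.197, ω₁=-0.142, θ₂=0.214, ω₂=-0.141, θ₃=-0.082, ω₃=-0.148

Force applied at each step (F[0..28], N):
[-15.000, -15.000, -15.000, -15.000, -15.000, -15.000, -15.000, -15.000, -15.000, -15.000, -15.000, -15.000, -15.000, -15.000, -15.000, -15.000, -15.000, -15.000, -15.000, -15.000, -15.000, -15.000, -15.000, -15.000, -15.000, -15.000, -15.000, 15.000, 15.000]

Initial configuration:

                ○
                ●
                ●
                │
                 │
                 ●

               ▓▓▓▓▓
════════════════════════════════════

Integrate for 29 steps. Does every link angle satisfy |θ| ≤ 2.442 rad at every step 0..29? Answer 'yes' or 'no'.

apply F[0]=-15.000 → step 1: x=-0.003, v=-0.233, θ₁=-0.201, ω₁=-0.269, θ₂=0.221, ω₂=0.853, θ₃=-0.087, ω₃=-0.321
apply F[1]=-15.000 → step 2: x=-0.009, v=-0.439, θ₁=-0.208, ω₁=-0.372, θ₂=0.248, ω₂=1.798, θ₃=-0.095, ω₃=-0.484
apply F[2]=-15.000 → step 3: x=-0.020, v=-0.648, θ₁=-0.216, ω₁=-0.427, θ₂=0.292, ω₂=2.648, θ₃=-0.106, ω₃=-0.626
apply F[3]=-15.000 → step 4: x=-0.035, v=-0.860, θ₁=-0.224, ω₁=-0.422, θ₂=0.353, ω₂=3.384, θ₃=-0.120, ω₃=-0.738
apply F[4]=-15.000 → step 5: x=-0.055, v=-1.074, θ₁=-0.232, ω₁=-0.352, θ₂=0.427, ω₂=4.007, θ₃=-0.135, ω₃=-0.814
apply F[5]=-15.000 → step 6: x=-0.078, v=-1.290, θ₁=-0.238, ω₁=-0.219, θ₂=0.513, ω₂=4.537, θ₃=-0.152, ω₃=-0.852
apply F[6]=-15.000 → step 7: x=-0.106, v=-1.508, θ₁=-0.240, ω₁=-0.028, θ₂=0.608, ω₂=4.999, θ₃=-0.169, ω₃=-0.850
apply F[7]=-15.000 → step 8: x=-0.139, v=-1.726, θ₁=-0.239, ω₁=0.219, θ₂=0.712, ω₂=5.415, θ₃=-0.186, ω₃=-0.810
apply F[8]=-15.000 → step 9: x=-0.175, v=-1.945, θ₁=-0.231, ω₁=0.520, θ₂=0.824, ω₂=5.801, θ₃=-0.201, ω₃=-0.730
apply F[9]=-15.000 → step 10: x=-0.216, v=-2.165, θ₁=-0.218, ω₁=0.876, θ₂=0.944, ω₂=6.169, θ₃=-0.215, ω₃=-0.611
apply F[10]=-15.000 → step 11: x=-0.262, v=-2.386, θ₁=-0.196, ω₁=1.290, θ₂=1.071, ω₂=6.521, θ₃=-0.225, ω₃=-0.451
apply F[11]=-15.000 → step 12: x=-0.312, v=-2.607, θ₁=-0.166, ω₁=1.762, θ₂=1.205, ω₂=6.854, θ₃=-0.232, ω₃=-0.251
apply F[12]=-15.000 → step 13: x=-0.366, v=-2.829, θ₁=-0.125, ω₁=2.291, θ₂=1.345, ω₂=7.154, θ₃=-0.235, ω₃=-0.016
apply F[13]=-15.000 → step 14: x=-0.425, v=-3.052, θ₁=-0.074, ω₁=2.875, θ₂=1.491, ω₂=7.392, θ₃=-0.233, ω₃=0.247
apply F[14]=-15.000 → step 15: x=-0.488, v=-3.275, θ₁=-0.010, ω₁=3.499, θ₂=1.640, ω₂=7.526, θ₃=-0.225, ω₃=0.524
apply F[15]=-15.000 → step 16: x=-0.556, v=-3.499, θ₁=0.067, ω₁=4.141, θ₂=1.791, ω₂=7.493, θ₃=-0.212, ω₃=0.791
apply F[16]=-15.000 → step 17: x=-0.628, v=-3.721, θ₁=0.156, ω₁=4.765, θ₂=1.938, ω₂=7.214, θ₃=-0.194, ω₃=1.024
apply F[17]=-15.000 → step 18: x=-0.705, v=-3.940, θ₁=0.257, ω₁=5.330, θ₂=2.077, ω₂=6.612, θ₃=-0.171, ω₃=1.196
apply F[18]=-15.000 → step 19: x=-0.786, v=-4.150, θ₁=0.368, ω₁=5.795, θ₂=2.200, ω₂=5.634, θ₃=-0.146, ω₃=1.292
apply F[19]=-15.000 → step 20: x=-0.871, v=-4.350, θ₁=0.488, ω₁=6.146, θ₂=2.300, ω₂=4.283, θ₃=-0.120, ω₃=1.319
apply F[20]=-15.000 → step 21: x=-0.960, v=-4.537, θ₁=0.613, ω₁=6.403, θ₂=2.369, ω₂=2.618, θ₃=-0.094, ω₃=1.297
apply F[21]=-15.000 → step 22: x=-1.052, v=-4.712, θ₁=0.744, ω₁=6.625, θ₂=2.403, ω₂=0.714, θ₃=-0.068, ω₃=1.261
apply F[22]=-15.000 → step 23: x=-1.148, v=-4.873, θ₁=0.879, ω₁=6.900, θ₂=2.397, ω₂=-1.393, θ₃=-0.043, ω₃=1.254
apply F[23]=-15.000 → step 24: x=-1.247, v=-5.014, θ₁=1.021, ω₁=7.350, θ₂=2.345, ω₂=-3.790, θ₃=-0.018, ω₃=1.343
apply F[24]=-15.000 → step 25: x=-1.348, v=-5.114, θ₁=1.175, ω₁=8.184, θ₂=2.241, ω₂=-6.829, θ₃=0.012, ω₃=1.700
apply F[25]=-15.000 → step 26: x=-1.451, v=-5.076, θ₁=1.354, ω₁=9.910, θ₂=2.061, ω₂=-11.600, θ₃=0.056, ω₃=3.008
apply F[26]=-15.000 → step 27: x=-1.547, v=-4.325, θ₁=1.585, ω₁=13.326, θ₂=1.748, ω₂=-20.035, θ₃=0.163, ω₃=9.594
apply F[27]=+15.000 → step 28: x=-1.614, v=-2.439, θ₁=1.843, ω₁=11.313, θ₂=1.353, ω₂=-17.108, θ₃=0.480, ω₃=21.175
apply F[28]=+15.000 → step 29: x=-1.654, v=-1.659, θ₁=2.029, ω₁=7.559, θ₂=1.077, ω₂=-10.919, θ₃=0.939, ω₃=23.791
Max |angle| over trajectory = 2.403 rad; bound = 2.442 → within bound.

Answer: yes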